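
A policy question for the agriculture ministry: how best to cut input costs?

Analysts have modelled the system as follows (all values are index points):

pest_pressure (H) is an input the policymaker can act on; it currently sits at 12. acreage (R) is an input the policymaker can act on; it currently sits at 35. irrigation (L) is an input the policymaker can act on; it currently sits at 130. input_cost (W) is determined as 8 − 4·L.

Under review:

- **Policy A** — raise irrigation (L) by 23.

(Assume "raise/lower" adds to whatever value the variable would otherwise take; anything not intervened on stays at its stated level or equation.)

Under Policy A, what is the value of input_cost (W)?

-604

Policy A (L + 23):
  L = 130 + 23 = 153
  W = 8 − 4·153 = -604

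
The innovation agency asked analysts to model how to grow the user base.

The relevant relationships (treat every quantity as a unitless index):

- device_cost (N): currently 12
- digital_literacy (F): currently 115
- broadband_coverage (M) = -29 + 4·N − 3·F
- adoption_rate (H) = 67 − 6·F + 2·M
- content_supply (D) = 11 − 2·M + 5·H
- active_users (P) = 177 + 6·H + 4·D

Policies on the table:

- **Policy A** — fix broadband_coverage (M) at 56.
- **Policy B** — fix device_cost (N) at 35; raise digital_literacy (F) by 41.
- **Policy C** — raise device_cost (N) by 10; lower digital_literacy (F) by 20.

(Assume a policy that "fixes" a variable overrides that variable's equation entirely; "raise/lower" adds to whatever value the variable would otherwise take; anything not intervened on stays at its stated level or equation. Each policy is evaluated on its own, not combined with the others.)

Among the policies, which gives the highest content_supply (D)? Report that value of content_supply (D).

Policy A (M := 56):
  N = 12
  F = 115
  M = 56
  H = 67 − 6·115 + 2·56 = -511
  D = 11 − 2·56 + 5·(-511) = -2656
Policy B (N := 35, F + 41):
  N = 35
  F = 115 + 41 = 156
  M = -29 + 4·35 − 3·156 = -357
  H = 67 − 6·156 + 2·(-357) = -1583
  D = 11 − 2·(-357) + 5·(-1583) = -7190
Policy C (N + 10, F − 20):
  N = 12 + 10 = 22
  F = 115 − 20 = 95
  M = -29 + 4·22 − 3·95 = -226
  H = 67 − 6·95 + 2·(-226) = -955
  D = 11 − 2·(-226) + 5·(-955) = -4312
Comparing — Policy A: D=-2656, Policy B: D=-7190, Policy C: D=-4312. Highest is -2656 (Policy A).

-2656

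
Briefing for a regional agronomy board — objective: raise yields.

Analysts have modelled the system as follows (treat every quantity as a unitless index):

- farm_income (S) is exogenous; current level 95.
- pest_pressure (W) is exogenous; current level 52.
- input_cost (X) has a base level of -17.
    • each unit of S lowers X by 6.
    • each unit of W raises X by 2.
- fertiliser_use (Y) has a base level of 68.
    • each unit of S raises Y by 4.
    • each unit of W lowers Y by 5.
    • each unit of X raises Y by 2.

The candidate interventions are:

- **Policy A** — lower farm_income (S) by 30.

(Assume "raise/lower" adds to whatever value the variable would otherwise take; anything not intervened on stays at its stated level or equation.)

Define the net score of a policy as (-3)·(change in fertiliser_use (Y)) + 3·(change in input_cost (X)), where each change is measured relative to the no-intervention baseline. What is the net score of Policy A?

Baseline:
  S = 95
  W = 52
  X = -17 − 6·95 + 2·52 = -483
  Y = 68 + 4·95 − 5·52 + 2·(-483) = -778
Policy A (S − 30):
  S = 95 − 30 = 65
  W = 52
  X = -17 − 6·65 + 2·52 = -303
  Y = 68 + 4·65 − 5·52 + 2·(-303) = -538
ΔY = -538 − (-778) = 240; ΔX = -303 − (-483) = 180
Score = (-3)·240 + 3·180 = -180

-180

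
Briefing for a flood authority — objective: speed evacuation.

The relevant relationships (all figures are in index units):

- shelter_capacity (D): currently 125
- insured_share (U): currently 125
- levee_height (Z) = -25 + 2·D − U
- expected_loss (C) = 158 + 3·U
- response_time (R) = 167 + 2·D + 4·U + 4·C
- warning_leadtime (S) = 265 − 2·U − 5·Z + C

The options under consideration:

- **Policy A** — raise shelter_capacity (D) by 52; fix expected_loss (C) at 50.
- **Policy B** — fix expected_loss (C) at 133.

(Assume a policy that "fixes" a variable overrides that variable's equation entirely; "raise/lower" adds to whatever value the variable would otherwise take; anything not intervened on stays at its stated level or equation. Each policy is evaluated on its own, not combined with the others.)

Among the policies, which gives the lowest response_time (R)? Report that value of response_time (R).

Policy A (D + 52, C := 50):
  D = 125 + 52 = 177
  U = 125
  C = 50
  R = 167 + 2·177 + 4·125 + 4·50 = 1221
Policy B (C := 133):
  D = 125
  U = 125
  C = 133
  R = 167 + 2·125 + 4·125 + 4·133 = 1449
Comparing — Policy A: R=1221, Policy B: R=1449. Lowest is 1221 (Policy A).

1221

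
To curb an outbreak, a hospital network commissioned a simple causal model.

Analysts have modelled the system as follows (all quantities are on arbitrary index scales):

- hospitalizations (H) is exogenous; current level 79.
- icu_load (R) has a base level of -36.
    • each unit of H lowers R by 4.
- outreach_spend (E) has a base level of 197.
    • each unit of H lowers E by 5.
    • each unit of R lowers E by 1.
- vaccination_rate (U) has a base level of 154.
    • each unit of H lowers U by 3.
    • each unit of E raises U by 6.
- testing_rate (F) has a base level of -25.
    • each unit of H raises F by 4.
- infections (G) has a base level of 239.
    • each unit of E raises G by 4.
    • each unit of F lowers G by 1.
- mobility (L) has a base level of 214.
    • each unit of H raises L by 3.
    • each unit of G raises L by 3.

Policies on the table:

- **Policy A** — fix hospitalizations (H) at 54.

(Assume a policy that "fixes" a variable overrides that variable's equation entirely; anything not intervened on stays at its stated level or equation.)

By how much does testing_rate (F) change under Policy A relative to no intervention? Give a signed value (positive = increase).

-100

Baseline:
  H = 79
  F = -25 + 4·79 = 291
Policy A (H := 54):
  H = 54
  F = -25 + 4·54 = 191
Change in F: 191 − 291 = -100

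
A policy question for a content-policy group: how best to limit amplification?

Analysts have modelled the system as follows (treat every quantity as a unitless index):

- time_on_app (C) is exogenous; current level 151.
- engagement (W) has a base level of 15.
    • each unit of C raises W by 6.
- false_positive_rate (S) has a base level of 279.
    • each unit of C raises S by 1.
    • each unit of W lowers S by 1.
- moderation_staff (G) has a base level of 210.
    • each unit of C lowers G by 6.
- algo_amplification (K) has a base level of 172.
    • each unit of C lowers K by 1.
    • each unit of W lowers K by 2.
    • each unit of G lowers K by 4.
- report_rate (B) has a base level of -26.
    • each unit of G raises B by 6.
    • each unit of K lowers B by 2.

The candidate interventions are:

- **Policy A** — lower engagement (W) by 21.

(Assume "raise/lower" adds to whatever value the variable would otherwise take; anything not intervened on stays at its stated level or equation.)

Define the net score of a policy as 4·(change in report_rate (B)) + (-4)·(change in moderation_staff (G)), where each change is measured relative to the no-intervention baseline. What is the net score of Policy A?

-336

Baseline:
  C = 151
  W = 15 + 6·151 = 921
  G = 210 − 6·151 = -696
  K = 172 − 151 − 2·921 − 4·(-696) = 963
  B = -26 + 6·(-696) − 2·963 = -6128
Policy A (W − 21):
  C = 151
  W = 15 + 6·151 (−21 from intervention) = 900
  G = 210 − 6·151 = -696
  K = 172 − 151 − 2·900 − 4·(-696) = 1005
  B = -26 + 6·(-696) − 2·1005 = -6212
ΔB = -6212 − (-6128) = -84; ΔG = -696 − (-696) = 0
Score = 4·(-84) + (-4)·0 = -336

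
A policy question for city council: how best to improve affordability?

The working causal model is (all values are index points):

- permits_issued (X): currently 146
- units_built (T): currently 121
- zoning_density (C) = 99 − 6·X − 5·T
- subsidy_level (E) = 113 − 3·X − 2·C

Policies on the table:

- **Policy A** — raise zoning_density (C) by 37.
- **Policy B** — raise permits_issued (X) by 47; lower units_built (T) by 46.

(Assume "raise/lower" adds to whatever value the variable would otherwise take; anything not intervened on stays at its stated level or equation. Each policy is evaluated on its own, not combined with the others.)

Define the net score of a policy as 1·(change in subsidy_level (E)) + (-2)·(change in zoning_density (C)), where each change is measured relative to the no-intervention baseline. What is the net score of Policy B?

67

Baseline:
  X = 146
  T = 121
  C = 99 − 6·146 − 5·121 = -1382
  E = 113 − 3·146 − 2·(-1382) = 2439
Policy B (X + 47, T − 46):
  X = 146 + 47 = 193
  T = 121 − 46 = 75
  C = 99 − 6·193 − 5·75 = -1434
  E = 113 − 3·193 − 2·(-1434) = 2402
ΔE = 2402 − 2439 = -37; ΔC = -1434 − (-1382) = -52
Score = 1·(-37) + (-2)·(-52) = 67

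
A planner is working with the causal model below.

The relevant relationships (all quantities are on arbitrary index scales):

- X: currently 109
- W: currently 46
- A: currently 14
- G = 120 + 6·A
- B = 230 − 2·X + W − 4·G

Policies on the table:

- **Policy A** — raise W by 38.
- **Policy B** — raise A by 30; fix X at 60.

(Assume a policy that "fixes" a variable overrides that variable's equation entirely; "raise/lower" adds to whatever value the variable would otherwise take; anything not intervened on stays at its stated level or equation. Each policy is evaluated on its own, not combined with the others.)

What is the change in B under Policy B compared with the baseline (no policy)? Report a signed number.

-622

Baseline:
  X = 109
  W = 46
  A = 14
  G = 120 + 6·14 = 204
  B = 230 − 2·109 + 46 − 4·204 = -758
Policy B (A + 30, X := 60):
  X = 60
  W = 46
  A = 14 + 30 = 44
  G = 120 + 6·44 = 384
  B = 230 − 2·60 + 46 − 4·384 = -1380
Change in B: -1380 − (-758) = -622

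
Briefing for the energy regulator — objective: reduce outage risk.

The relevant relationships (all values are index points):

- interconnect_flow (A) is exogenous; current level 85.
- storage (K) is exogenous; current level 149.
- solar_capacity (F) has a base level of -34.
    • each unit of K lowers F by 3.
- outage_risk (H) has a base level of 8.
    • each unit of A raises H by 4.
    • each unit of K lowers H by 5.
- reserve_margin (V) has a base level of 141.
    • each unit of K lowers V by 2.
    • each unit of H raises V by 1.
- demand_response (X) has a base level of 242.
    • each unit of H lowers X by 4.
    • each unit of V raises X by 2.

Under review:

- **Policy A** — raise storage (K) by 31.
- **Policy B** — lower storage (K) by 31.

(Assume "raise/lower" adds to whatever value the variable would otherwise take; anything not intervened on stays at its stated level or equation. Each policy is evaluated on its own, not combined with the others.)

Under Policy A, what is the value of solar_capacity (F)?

Policy A (K + 31):
  K = 149 + 31 = 180
  F = -34 − 3·180 = -574

-574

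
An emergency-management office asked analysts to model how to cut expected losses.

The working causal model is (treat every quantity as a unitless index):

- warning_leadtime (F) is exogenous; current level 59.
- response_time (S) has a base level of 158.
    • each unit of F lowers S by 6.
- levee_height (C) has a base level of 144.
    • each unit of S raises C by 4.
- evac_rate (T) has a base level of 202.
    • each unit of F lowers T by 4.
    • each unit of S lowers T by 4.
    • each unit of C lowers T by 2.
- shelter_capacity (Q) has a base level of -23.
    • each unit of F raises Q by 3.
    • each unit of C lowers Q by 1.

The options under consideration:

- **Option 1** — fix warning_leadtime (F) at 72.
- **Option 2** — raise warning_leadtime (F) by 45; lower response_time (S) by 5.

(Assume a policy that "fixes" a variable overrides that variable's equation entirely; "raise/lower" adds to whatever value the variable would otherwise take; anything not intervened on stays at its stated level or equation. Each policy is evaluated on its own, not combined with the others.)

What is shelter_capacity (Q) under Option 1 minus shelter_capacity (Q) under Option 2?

Option 1 (F := 72):
  F = 72
  S = 158 − 6·72 = -274
  C = 144 + 4·(-274) = -952
  Q = -23 + 3·72 − (-952) = 1145
Option 2 (F + 45, S − 5):
  F = 59 + 45 = 104
  S = 158 − 6·104 (−5 from intervention) = -471
  C = 144 + 4·(-471) = -1740
  Q = -23 + 3·104 − (-1740) = 2029
Q: 1145 − 2029 = -884

-884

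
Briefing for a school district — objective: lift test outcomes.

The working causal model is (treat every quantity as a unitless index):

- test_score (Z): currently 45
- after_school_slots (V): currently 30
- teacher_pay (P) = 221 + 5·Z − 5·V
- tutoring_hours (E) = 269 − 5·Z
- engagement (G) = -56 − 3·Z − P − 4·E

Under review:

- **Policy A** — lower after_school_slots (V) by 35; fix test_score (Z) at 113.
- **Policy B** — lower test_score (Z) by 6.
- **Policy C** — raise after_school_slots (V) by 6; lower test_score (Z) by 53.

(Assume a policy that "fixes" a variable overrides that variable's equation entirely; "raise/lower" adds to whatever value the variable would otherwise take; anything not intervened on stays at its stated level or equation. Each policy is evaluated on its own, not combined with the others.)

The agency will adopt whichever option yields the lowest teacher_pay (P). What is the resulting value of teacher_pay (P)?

Policy A (V − 35, Z := 113):
  Z = 113
  V = 30 − 35 = -5
  P = 221 + 5·113 − 5·(-5) = 811
Policy B (Z − 6):
  Z = 45 − 6 = 39
  V = 30
  P = 221 + 5·39 − 5·30 = 266
Policy C (V + 6, Z − 53):
  Z = 45 − 53 = -8
  V = 30 + 6 = 36
  P = 221 + 5·(-8) − 5·36 = 1
Comparing — Policy A: P=811, Policy B: P=266, Policy C: P=1. Lowest is 1 (Policy C).

1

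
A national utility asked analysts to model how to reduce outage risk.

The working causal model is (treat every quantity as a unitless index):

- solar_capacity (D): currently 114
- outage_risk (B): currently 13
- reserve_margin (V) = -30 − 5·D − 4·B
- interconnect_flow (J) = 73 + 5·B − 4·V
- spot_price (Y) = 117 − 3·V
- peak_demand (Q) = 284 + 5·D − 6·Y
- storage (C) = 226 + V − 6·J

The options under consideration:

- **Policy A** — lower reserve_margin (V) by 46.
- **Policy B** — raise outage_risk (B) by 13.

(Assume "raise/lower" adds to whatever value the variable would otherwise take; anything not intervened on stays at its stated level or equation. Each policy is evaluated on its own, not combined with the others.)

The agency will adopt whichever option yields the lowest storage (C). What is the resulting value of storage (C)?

Policy A (V − 46):
  D = 114
  B = 13
  V = -30 − 5·114 − 4·13 (−46 from intervention) = -698
  J = 73 + 5·13 − 4·(-698) = 2930
  C = 226 + (-698) − 6·2930 = -18052
Policy B (B + 13):
  D = 114
  B = 13 + 13 = 26
  V = -30 − 5·114 − 4·26 = -704
  J = 73 + 5·26 − 4·(-704) = 3019
  C = 226 + (-704) − 6·3019 = -18592
Comparing — Policy A: C=-18052, Policy B: C=-18592. Lowest is -18592 (Policy B).

-18592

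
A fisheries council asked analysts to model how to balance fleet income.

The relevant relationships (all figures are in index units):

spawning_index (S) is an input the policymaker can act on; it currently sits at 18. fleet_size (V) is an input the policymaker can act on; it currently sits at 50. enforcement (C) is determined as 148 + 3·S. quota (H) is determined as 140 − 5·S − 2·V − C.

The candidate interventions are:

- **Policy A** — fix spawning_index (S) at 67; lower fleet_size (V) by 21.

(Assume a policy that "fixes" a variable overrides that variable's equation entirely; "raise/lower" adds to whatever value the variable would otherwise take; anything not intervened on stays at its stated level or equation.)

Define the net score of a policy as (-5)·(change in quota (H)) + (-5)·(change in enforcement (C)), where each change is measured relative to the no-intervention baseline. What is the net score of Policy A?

Baseline:
  S = 18
  V = 50
  C = 148 + 3·18 = 202
  H = 140 − 5·18 − 2·50 − 202 = -252
Policy A (S := 67, V − 21):
  S = 67
  V = 50 − 21 = 29
  C = 148 + 3·67 = 349
  H = 140 − 5·67 − 2·29 − 349 = -602
ΔH = -602 − (-252) = -350; ΔC = 349 − 202 = 147
Score = (-5)·(-350) + (-5)·147 = 1015

1015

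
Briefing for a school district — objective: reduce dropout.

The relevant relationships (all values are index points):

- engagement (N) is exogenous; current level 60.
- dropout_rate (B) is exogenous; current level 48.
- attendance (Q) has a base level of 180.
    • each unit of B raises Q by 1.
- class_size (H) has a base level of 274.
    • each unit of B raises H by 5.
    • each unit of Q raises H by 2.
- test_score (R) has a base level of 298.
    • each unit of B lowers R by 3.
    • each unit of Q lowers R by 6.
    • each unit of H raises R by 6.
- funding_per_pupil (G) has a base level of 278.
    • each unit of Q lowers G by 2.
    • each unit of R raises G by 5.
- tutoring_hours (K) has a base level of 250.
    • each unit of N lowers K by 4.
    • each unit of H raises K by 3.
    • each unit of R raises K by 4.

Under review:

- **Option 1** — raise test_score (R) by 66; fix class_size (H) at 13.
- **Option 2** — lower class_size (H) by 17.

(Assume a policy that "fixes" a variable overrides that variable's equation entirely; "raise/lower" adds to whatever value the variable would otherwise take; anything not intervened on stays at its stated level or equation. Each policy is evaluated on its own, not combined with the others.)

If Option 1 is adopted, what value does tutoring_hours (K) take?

Option 1 (R + 66, H := 13):
  N = 60
  B = 48
  Q = 180 + 48 = 228
  H = 13
  R = 298 − 3·48 − 6·228 + 6·13 (+66 from intervention) = -1070
  K = 250 − 4·60 + 3·13 + 4·(-1070) = -4231

-4231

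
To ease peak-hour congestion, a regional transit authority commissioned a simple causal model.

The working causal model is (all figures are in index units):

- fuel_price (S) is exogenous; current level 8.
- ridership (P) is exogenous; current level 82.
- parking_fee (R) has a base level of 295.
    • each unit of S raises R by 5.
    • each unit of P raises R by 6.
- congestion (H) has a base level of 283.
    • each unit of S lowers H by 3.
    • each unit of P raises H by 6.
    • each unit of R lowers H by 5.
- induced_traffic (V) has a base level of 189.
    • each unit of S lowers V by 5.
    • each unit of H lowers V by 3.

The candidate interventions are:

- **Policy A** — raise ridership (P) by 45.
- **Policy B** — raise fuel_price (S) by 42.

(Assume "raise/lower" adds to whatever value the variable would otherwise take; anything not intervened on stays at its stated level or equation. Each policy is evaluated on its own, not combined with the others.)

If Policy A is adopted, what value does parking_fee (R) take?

1097

Policy A (P + 45):
  S = 8
  P = 82 + 45 = 127
  R = 295 + 5·8 + 6·127 = 1097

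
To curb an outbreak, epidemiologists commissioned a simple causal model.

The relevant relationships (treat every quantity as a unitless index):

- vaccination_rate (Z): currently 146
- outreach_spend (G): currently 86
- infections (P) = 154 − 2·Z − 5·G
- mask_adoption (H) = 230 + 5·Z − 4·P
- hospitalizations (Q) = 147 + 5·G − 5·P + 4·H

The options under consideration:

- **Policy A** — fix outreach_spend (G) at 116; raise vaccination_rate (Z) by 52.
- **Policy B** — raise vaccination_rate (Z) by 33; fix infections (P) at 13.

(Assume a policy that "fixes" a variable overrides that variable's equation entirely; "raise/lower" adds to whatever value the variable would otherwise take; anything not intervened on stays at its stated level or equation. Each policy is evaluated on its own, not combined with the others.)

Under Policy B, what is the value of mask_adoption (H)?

1073

Policy B (Z + 33, P := 13):
  Z = 146 + 33 = 179
  G = 86
  P = 13
  H = 230 + 5·179 − 4·13 = 1073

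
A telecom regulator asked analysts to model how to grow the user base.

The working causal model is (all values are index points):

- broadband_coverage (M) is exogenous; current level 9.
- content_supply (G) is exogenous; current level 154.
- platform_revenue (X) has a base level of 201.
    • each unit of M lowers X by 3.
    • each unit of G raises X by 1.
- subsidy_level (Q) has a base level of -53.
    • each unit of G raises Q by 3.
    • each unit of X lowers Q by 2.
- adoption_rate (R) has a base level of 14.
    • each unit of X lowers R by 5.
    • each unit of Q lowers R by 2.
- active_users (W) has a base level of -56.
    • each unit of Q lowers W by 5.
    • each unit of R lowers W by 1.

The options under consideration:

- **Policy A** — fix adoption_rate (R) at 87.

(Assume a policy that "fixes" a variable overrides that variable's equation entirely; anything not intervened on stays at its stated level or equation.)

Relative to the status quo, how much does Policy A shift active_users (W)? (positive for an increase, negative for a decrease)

-1219

Baseline:
  M = 9
  G = 154
  X = 201 − 3·9 + 154 = 328
  Q = -53 + 3·154 − 2·328 = -247
  R = 14 − 5·328 − 2·(-247) = -1132
  W = -56 − 5·(-247) − (-1132) = 2311
Policy A (R := 87):
  M = 9
  G = 154
  X = 201 − 3·9 + 154 = 328
  Q = -53 + 3·154 − 2·328 = -247
  R = 87
  W = -56 − 5·(-247) − 87 = 1092
Change in W: 1092 − 2311 = -1219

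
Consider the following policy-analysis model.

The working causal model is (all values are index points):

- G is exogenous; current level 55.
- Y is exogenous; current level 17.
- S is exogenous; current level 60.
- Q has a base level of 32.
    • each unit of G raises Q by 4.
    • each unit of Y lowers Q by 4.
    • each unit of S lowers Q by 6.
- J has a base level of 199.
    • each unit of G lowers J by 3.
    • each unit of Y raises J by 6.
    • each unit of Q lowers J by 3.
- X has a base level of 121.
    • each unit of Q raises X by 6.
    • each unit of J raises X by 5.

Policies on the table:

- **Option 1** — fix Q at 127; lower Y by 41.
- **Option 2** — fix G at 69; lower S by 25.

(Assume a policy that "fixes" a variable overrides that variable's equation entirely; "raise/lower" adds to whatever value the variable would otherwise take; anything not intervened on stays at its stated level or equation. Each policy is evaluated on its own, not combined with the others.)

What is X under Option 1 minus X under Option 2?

Option 1 (Q := 127, Y − 41):
  G = 55
  Y = 17 − 41 = -24
  S = 60
  Q = 127
  J = 199 − 3·55 + 6·(-24) − 3·127 = -491
  X = 121 + 6·127 + 5·(-491) = -1572
Option 2 (G := 69, S − 25):
  G = 69
  Y = 17
  S = 60 − 25 = 35
  Q = 32 + 4·69 − 4·17 − 6·35 = 30
  J = 199 − 3·69 + 6·17 − 3·30 = 4
  X = 121 + 6·30 + 5·4 = 321
X: -1572 − 321 = -1893

-1893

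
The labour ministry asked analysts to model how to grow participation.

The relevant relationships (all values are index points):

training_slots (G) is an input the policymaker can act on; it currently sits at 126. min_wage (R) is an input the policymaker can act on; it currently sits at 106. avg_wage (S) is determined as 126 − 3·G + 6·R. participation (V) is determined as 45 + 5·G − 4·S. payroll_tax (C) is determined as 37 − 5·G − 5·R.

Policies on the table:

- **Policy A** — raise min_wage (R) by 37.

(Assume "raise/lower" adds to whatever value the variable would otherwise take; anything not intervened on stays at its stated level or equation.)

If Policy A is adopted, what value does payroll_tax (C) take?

Policy A (R + 37):
  G = 126
  R = 106 + 37 = 143
  C = 37 − 5·126 − 5·143 = -1308

-1308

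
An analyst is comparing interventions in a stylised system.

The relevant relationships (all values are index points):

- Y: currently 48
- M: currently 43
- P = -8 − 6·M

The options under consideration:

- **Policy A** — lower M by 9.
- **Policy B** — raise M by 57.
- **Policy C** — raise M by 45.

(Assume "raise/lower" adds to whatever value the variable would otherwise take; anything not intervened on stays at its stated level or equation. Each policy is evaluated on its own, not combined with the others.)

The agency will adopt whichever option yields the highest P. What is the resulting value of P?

-212

Policy A (M − 9):
  M = 43 − 9 = 34
  P = -8 − 6·34 = -212
Policy B (M + 57):
  M = 43 + 57 = 100
  P = -8 − 6·100 = -608
Policy C (M + 45):
  M = 43 + 45 = 88
  P = -8 − 6·88 = -536
Comparing — Policy A: P=-212, Policy B: P=-608, Policy C: P=-536. Highest is -212 (Policy A).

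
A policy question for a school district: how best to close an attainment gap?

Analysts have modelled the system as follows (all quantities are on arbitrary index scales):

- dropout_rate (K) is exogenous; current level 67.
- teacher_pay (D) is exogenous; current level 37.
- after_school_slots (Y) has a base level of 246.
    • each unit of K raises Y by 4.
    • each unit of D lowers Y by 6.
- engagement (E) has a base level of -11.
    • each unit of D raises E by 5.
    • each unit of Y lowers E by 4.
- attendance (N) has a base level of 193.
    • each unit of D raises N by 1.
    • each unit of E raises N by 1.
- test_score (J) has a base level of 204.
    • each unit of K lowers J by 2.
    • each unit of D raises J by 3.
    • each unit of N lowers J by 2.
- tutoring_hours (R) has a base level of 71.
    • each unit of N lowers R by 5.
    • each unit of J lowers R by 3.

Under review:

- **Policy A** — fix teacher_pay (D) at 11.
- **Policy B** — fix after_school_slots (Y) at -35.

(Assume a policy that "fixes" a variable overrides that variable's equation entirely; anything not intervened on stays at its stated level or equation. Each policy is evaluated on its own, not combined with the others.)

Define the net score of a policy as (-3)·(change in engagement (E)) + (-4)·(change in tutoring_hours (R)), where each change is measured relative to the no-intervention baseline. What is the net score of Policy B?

-9156

Baseline:
  K = 67
  D = 37
  Y = 246 + 4·67 − 6·37 = 292
  E = -11 + 5·37 − 4·292 = -994
  N = 193 + 37 + (-994) = -764
  J = 204 − 2·67 + 3·37 − 2·(-764) = 1709
  R = 71 − 5·(-764) − 3·1709 = -1236
Policy B (Y := -35):
  K = 67
  D = 37
  Y = -35
  E = -11 + 5·37 − 4·(-35) = 314
  N = 193 + 37 + 314 = 544
  J = 204 − 2·67 + 3·37 − 2·544 = -907
  R = 71 − 5·544 − 3·(-907) = 72
ΔE = 314 − (-994) = 1308; ΔR = 72 − (-1236) = 1308
Score = (-3)·1308 + (-4)·1308 = -9156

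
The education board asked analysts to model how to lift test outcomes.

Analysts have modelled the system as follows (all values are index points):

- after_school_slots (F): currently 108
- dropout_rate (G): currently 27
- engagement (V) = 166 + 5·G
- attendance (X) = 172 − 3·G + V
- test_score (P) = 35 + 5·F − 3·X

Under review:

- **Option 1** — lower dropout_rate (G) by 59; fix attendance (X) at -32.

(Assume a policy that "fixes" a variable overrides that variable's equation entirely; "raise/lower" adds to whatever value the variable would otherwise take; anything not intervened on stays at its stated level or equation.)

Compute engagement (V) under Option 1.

6

Option 1 (G − 59, X := -32):
  G = 27 − 59 = -32
  V = 166 + 5·(-32) = 6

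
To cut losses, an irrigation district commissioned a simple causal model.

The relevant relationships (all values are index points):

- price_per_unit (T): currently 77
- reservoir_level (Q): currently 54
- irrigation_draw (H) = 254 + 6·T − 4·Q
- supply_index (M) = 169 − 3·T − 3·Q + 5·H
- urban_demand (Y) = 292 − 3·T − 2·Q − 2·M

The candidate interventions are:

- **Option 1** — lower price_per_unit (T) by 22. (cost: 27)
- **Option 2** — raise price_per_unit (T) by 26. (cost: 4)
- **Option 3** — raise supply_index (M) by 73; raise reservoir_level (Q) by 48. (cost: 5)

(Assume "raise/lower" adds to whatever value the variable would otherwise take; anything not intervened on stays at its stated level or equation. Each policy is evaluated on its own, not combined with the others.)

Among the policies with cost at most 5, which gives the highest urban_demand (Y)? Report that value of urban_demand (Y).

Option 2 (T + 26):
  T = 77 + 26 = 103
  Q = 54
  H = 254 + 6·103 − 4·54 = 656
  M = 169 − 3·103 − 3·54 + 5·656 = 2978
  Y = 292 − 3·103 − 2·54 − 2·2978 = -6081
Option 3 (M + 73, Q + 48):
  T = 77
  Q = 54 + 48 = 102
  H = 254 + 6·77 − 4·102 = 308
  M = 169 − 3·77 − 3·102 + 5·308 (+73 from intervention) = 1245
  Y = 292 − 3·77 − 2·102 − 2·1245 = -2633
Comparing — Option 2: Y=-6081, Option 3: Y=-2633. Highest is -2633 (Option 3).

-2633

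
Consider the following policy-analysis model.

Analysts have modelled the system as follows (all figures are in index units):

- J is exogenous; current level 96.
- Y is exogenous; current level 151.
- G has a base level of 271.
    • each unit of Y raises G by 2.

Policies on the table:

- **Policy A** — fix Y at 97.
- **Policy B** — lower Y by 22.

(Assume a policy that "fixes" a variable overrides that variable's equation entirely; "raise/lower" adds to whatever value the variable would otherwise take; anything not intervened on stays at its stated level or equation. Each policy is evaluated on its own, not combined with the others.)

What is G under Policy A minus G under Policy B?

Policy A (Y := 97):
  Y = 97
  G = 271 + 2·97 = 465
Policy B (Y − 22):
  Y = 151 − 22 = 129
  G = 271 + 2·129 = 529
G: 465 − 529 = -64

-64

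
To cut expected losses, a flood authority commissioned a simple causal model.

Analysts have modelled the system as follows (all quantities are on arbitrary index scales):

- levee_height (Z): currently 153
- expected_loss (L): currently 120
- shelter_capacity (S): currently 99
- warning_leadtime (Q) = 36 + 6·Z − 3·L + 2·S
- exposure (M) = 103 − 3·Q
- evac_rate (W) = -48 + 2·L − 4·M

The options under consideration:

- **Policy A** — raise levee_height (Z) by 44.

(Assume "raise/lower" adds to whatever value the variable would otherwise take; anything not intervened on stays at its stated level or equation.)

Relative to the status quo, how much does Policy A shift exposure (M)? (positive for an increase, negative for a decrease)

Baseline:
  Z = 153
  L = 120
  S = 99
  Q = 36 + 6·153 − 3·120 + 2·99 = 792
  M = 103 − 3·792 = -2273
Policy A (Z + 44):
  Z = 153 + 44 = 197
  L = 120
  S = 99
  Q = 36 + 6·197 − 3·120 + 2·99 = 1056
  M = 103 − 3·1056 = -3065
Change in M: -3065 − (-2273) = -792

-792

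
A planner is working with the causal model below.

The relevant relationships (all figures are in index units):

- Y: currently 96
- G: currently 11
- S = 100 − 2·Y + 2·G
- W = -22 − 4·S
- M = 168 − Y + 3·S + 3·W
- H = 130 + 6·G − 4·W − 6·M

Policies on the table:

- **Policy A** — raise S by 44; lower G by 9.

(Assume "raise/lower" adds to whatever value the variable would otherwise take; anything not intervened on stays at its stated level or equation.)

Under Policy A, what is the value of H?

Policy A (S + 44, G − 9):
  Y = 96
  G = 11 − 9 = 2
  S = 100 − 2·96 + 2·2 (+44 from intervention) = -44
  W = -22 − 4·(-44) = 154
  M = 168 − 96 + 3·(-44) + 3·154 = 402
  H = 130 + 6·2 − 4·154 − 6·402 = -2886

-2886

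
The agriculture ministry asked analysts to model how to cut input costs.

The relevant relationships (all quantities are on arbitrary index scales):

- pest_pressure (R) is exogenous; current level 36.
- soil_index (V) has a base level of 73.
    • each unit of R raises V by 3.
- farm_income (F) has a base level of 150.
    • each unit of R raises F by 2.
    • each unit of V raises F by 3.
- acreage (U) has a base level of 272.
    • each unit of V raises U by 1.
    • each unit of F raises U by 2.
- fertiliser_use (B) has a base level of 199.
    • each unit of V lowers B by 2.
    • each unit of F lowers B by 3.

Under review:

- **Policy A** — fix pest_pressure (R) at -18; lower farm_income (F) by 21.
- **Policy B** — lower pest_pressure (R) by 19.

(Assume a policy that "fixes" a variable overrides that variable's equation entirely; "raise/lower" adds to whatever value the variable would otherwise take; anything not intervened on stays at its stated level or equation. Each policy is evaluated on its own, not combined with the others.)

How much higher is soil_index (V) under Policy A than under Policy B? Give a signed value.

-105

Policy A (R := -18, F − 21):
  R = -18
  V = 73 + 3·(-18) = 19
Policy B (R − 19):
  R = 36 − 19 = 17
  V = 73 + 3·17 = 124
V: 19 − 124 = -105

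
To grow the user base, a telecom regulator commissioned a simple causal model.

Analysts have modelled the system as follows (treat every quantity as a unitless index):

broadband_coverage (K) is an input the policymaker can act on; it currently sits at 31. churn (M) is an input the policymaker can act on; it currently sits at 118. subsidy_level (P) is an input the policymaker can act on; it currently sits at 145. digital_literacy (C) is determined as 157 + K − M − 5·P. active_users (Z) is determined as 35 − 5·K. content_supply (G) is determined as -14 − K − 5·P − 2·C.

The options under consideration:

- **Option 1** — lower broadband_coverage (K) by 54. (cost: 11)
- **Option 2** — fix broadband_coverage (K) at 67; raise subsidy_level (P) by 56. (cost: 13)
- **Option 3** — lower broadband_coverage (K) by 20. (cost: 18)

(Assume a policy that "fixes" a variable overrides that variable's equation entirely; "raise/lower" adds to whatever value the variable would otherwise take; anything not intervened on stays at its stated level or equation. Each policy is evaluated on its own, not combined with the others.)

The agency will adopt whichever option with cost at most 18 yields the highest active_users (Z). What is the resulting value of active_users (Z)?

Option 1 (K − 54):
  K = 31 − 54 = -23
  Z = 35 − 5·(-23) = 150
Option 2 (K := 67, P + 56):
  K = 67
  Z = 35 − 5·67 = -300
Option 3 (K − 20):
  K = 31 − 20 = 11
  Z = 35 − 5·11 = -20
Comparing — Option 1: Z=150, Option 2: Z=-300, Option 3: Z=-20. Highest is 150 (Option 1).

150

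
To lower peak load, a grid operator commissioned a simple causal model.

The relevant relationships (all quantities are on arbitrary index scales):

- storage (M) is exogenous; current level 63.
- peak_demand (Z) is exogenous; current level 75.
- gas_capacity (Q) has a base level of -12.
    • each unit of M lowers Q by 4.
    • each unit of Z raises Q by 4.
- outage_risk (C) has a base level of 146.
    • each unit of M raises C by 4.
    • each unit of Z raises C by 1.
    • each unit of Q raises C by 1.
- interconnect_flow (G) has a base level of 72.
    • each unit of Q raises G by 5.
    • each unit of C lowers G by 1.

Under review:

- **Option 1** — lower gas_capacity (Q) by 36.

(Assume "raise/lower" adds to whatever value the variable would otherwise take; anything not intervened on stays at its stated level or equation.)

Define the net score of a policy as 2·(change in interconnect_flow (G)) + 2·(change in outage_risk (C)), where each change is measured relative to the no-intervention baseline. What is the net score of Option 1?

-360

Baseline:
  M = 63
  Z = 75
  Q = -12 − 4·63 + 4·75 = 36
  C = 146 + 4·63 + 75 + 36 = 509
  G = 72 + 5·36 − 509 = -257
Option 1 (Q − 36):
  M = 63
  Z = 75
  Q = -12 − 4·63 + 4·75 (−36 from intervention) = 0
  C = 146 + 4·63 + 75 + 0 = 473
  G = 72 + 5·0 − 473 = -401
ΔG = -401 − (-257) = -144; ΔC = 473 − 509 = -36
Score = 2·(-144) + 2·(-36) = -360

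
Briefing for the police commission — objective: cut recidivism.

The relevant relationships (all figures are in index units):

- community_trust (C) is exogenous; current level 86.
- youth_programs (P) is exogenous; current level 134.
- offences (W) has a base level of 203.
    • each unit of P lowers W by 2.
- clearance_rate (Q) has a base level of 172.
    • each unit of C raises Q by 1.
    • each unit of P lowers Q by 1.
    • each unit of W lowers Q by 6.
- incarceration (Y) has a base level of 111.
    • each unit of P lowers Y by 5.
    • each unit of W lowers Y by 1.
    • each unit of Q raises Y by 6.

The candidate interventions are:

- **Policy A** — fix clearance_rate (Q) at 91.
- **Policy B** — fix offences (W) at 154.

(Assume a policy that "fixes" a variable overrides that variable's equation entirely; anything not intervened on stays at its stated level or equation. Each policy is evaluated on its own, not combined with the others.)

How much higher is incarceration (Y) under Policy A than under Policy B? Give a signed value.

Policy A (Q := 91):
  C = 86
  P = 134
  W = 203 − 2·134 = -65
  Q = 91
  Y = 111 − 5·134 − (-65) + 6·91 = 52
Policy B (W := 154):
  C = 86
  P = 134
  W = 154
  Q = 172 + 86 − 134 − 6·154 = -800
  Y = 111 − 5·134 − 154 + 6·(-800) = -5513
Y: 52 − (-5513) = 5565

5565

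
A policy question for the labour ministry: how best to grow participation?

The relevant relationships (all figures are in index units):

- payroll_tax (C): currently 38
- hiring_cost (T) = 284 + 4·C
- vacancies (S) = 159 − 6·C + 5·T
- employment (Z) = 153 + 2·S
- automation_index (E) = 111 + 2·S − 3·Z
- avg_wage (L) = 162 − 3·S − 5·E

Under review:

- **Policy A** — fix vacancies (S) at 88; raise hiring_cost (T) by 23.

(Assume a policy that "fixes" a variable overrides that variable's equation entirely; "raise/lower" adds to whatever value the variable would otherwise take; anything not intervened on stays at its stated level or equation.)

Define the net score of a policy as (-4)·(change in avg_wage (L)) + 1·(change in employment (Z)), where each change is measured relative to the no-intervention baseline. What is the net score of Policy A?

Baseline:
  C = 38
  T = 284 + 4·38 = 436
  S = 159 − 6·38 + 5·436 = 2111
  Z = 153 + 2·2111 = 4375
  E = 111 + 2·2111 − 3·4375 = -8792
  L = 162 − 3·2111 − 5·(-8792) = 37789
Policy A (S := 88, T + 23):
  C = 38
  T = 284 + 4·38 (+23 from intervention) = 459
  S = 88
  Z = 153 + 2·88 = 329
  E = 111 + 2·88 − 3·329 = -700
  L = 162 − 3·88 − 5·(-700) = 3398
ΔL = 3398 − 37789 = -34391; ΔZ = 329 − 4375 = -4046
Score = (-4)·(-34391) + 1·(-4046) = 133518

133518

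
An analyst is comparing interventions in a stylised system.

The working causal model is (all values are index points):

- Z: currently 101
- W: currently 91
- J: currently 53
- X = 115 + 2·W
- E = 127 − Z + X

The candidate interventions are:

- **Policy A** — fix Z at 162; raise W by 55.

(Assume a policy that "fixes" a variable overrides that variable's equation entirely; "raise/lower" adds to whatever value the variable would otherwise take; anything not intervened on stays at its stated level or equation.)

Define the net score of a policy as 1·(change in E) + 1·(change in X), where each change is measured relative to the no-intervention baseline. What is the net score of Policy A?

159

Baseline:
  Z = 101
  W = 91
  X = 115 + 2·91 = 297
  E = 127 − 101 + 297 = 323
Policy A (Z := 162, W + 55):
  Z = 162
  W = 91 + 55 = 146
  X = 115 + 2·146 = 407
  E = 127 − 162 + 407 = 372
ΔE = 372 − 323 = 49; ΔX = 407 − 297 = 110
Score = 1·49 + 1·110 = 159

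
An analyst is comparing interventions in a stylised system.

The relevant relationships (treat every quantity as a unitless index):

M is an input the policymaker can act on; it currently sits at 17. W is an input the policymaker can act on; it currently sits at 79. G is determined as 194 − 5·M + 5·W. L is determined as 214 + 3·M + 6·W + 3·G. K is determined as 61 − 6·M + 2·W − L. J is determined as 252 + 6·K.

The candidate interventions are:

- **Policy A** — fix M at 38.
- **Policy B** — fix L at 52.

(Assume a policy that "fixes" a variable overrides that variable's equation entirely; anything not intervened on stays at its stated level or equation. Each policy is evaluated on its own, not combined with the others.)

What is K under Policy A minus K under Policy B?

-2073

Policy A (M := 38):
  M = 38
  W = 79
  G = 194 − 5·38 + 5·79 = 399
  L = 214 + 3·38 + 6·79 + 3·399 = 1999
  K = 61 − 6·38 + 2·79 − 1999 = -2008
Policy B (L := 52):
  M = 17
  W = 79
  G = 194 − 5·17 + 5·79 = 504
  L = 52
  K = 61 − 6·17 + 2·79 − 52 = 65
K: -2008 − 65 = -2073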